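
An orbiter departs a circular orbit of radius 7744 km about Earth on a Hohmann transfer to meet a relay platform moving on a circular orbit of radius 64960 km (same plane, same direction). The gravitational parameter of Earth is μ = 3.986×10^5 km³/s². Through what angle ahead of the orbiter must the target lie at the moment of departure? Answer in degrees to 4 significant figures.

Transfer-ellipse semi-major axis a_t = (r₁ + r₂)/2 = (7744 + 64960)/2 = 36352 km.
The half-period of the transfer ellipse is t = π√(a_t³/μ) = 34488.45 s.
Target angular speed ω₂ = √(μ/r₂³) = 3.813288×10^-5 rad/s.
Angle swept by the target during transfer: ω₂·t = 1.31514 rad = 75.352°.
Arrival is 180° from departure on the ellipse, so φ = 180° − 75.352° = 104.6°.

φ = 104.6°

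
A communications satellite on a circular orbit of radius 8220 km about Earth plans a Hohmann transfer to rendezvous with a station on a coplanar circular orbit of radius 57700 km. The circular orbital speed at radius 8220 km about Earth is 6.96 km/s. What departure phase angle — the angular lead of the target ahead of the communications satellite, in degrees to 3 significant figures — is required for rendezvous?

φ = 102°

From the circular-orbit relation v² = μ/r at r = 8220 km: μ = v²r = (6.96)² × 8220 = 3.98190×10^5 km³/s².
Semi-major axis of the transfer orbit: a_t = (8220 + 57700)/2 = 32960 km.
The half-period of the transfer ellipse is t = π√(a_t³/μ) = 29790 s.
Target angular speed ω₂ = √(μ/r₂³) = 4.553×10^-5 rad/s.
Angle swept by the target during transfer: ω₂·t = 1.3563 rad = 77.71°.
The communications satellite traverses 180° on the transfer ellipse, so the target must lead by 180° − 77.71° = 102°.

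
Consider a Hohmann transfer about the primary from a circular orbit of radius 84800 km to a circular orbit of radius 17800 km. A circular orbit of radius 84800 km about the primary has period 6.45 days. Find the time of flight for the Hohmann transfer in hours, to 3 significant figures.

From Kepler's third law T² = 4π²r³/μ at r = 84800 km, T = 6.45 days = 6.45 × 86400 s = 5.5728×10^5 s: μ = 4π²r³/T² = 77517.6 km³/s².
The Hohmann ellipse has a_t = (r₁ + r₂)/2 = 51300 km.
Half the transfer-orbit period gives t = π√(a_t³/μ) = 1.311×10^5 s.
Converting: 1.311×10^5 s ÷ 3600 s/hour = 36.4 hours.

t = 36.4 hours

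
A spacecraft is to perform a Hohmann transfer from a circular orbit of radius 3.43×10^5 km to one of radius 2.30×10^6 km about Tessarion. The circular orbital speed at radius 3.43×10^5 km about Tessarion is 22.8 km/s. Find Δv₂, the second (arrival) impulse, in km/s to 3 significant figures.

From the circular-orbit relation v² = μ/r at r = 3.43×10^5 km: μ = v²r = (22.8)² × 3.43×10^5 = 1.78305×10^8 km³/s².
The Hohmann ellipse has a_t = (r₁ + r₂)/2 = 1.3215×10^6 km.
Circular speed at r = 2.300×10^6 km: v_c = √(μ/r) = 8.805 km/s.
Transfer-orbit speed at the same r (vis-viva, a = a_t): v_t = √[μ(2/r − 1/a_t)] = 4.486 km/s.
Δv₂ = |v_t − v_c| = |4.486 − 8.805| = 4.319 km/s.

Δv₂ = 4.32 km/s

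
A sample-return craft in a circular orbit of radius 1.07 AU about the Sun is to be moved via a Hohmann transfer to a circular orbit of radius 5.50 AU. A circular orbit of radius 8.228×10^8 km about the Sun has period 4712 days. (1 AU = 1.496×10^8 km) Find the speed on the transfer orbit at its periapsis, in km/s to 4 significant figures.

From Kepler's third law T² = 4π²r³/μ at r = 8.228×10^8 km, T = 4712 days = 4712 × 86400 s = 4.071168×10^8 s: μ = 4π²r³/T² = 1.32680×10^11 km³/s².
In km: r₁ = 1.07 × 1.496×10^8 = 1.60072×10^8 km; r₂ = 5.50 × 1.496×10^8 = 8.228×10^8 km.
The Hohmann ellipse has a_t = (r₁ + r₂)/2 = 4.91436×10^8 km.
The periapsis of the transfer ellipse is at r = 1.60072×10^8 km.
From the vis-viva equation, v = √[μ(2/r − 1/a_t)] = 37.25 km/s.

v = 37.25 km/s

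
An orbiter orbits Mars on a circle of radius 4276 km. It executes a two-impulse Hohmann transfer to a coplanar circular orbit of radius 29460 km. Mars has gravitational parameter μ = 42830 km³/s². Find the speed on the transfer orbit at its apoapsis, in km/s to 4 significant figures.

v = 0.6071 km/s

The Hohmann ellipse has a_t = (r₁ + r₂)/2 = 16868 km.
The apoapsis of the transfer ellipse is at r = 29460 km.
Applying v² = μ(2/r − 1/a_t): v = 0.6071 km/s.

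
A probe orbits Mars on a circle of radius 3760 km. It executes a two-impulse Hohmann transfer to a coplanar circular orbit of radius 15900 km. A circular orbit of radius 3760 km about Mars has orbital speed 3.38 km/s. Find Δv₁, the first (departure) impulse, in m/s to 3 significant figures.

Δv₁ = 919 m/s

From the circular-orbit relation v² = μ/r at r = 3760 km: μ = v²r = (3.38)² × 3760 = 42955.7 km³/s².
Transfer-ellipse semi-major axis a_t = (r₁ + r₂)/2 = (3760 + 15900)/2 = 9830 km.
On the circular orbit at r = 3760 km, v_c = √(μ/r) = 3.3800 km/s.
Transfer-orbit speed at the same r (vis-viva, a = a_t): v_t = √[μ(2/r − 1/a_t)] = 4.2987 km/s.
Δv₁ = |v_t − v_c| = |4.2987 − 3.3800| = 0.9187 km/s.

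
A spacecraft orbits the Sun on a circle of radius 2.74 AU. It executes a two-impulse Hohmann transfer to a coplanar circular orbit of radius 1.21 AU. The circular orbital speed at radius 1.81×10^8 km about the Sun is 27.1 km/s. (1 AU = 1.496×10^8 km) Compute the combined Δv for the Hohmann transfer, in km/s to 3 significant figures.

Δv = 8.73 km/s

From the circular-orbit relation v² = μ/r at r = 1.81×10^8 km: μ = v²r = (27.1)² × 1.81×10^8 = 1.32928×10^11 km³/s².
In km: r₁ = 2.74 × 1.496×10^8 = 4.09904×10^8 km; r₂ = 1.21 × 1.496×10^8 = 1.81016×10^8 km.
Transfer-ellipse semi-major axis a_t = (r₁ + r₂)/2 = (4.09904×10^8 + 1.81016×10^8)/2 = 2.9546×10^8 km.
Circular speed at r₁: v₁ = √(μ/r₁) = √(1.32928×10^11/4.09904×10^8) = 18.0081 km/s.
On the transfer ellipse at r₁, v² = μ(2/r − 1/a) gives v_a = √[μ(2/r₁ − 1/a_t)] = 14.0954 km/s.
First burn Δv₁ = |v_a − v₁| = 3.9127 km/s.
At r₂, v₂ = √(μ/r₂) = 27.0988 km/s.
Transfer-orbit speed at r₂: v_p = √[μ(2/r₂ − 1/a_t)] = 31.9185 km/s.
Second burn Δv₂ = |v₂ − v_p| = 4.8197 km/s.
Δv = Δv₁ + Δv₂ = 3.9127 + 4.8197 = 8.732 km/s.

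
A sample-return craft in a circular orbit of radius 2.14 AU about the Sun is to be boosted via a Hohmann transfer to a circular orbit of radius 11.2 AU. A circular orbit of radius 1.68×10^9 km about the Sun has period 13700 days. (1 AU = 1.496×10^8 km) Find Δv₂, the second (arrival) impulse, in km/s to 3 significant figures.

Δv₂ = 3.87 km/s

From Kepler's third law T² = 4π²r³/μ at r = 1.68×10^9 km, T = 13700 days = 13700 × 86400 s = 1.18368×10^9 s: μ = 4π²r³/T² = 1.33604×10^11 km³/s².
In km: r₁ = 2.14 × 1.496×10^8 = 3.20144×10^8 km; r₂ = 11.2 × 1.496×10^8 = 1.67552×10^9 km.
The Hohmann ellipse has a_t = (r₁ + r₂)/2 = 9.97832×10^8 km.
On the circular orbit at r = 1.67552×10^9 km, v_c = √(μ/r) = 8.930 km/s.
Vis-viva on the transfer ellipse at r = 1.67552×10^9 km gives v_t = √[μ(2/r − 1/a_t)] = 5.058 km/s.
Δv₂ = |v_t − v_c| = |5.058 − 8.930| = 3.872 km/s.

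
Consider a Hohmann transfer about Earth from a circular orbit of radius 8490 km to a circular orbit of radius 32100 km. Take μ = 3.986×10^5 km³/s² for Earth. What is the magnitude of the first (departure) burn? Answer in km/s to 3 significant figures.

Δv₁ = 1.77 km/s

Semi-major axis of the transfer orbit: a_t = (8490 + 32100)/2 = 20295 km.
Circular speed at r = 8490 km: v_c = √(μ/r) = 6.852 km/s.
Vis-viva on the transfer ellipse at r = 8490 km gives v_t = √[μ(2/r − 1/a_t)] = 8.617 km/s.
Δv₁ = |v_t − v_c| = |8.617 − 6.852| = 1.765 km/s.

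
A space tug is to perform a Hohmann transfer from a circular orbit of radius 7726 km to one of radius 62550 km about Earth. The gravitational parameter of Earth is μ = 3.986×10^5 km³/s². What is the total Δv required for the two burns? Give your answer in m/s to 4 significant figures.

Semi-major axis of the transfer orbit: a_t = (7726 + 62550)/2 = 35138 km.
Circular speed at r₁: v₁ = √(μ/r₁) = √(3.986×10^5/7726) = 7.18276 km/s.
Transfer-orbit speed at r₁ (v² = μ(2/r − 1/a)): v_p = √[μ(2/r₁ − 1/a_t)] = 9.58333 km/s.
First burn Δv₁ = |v_p − v₁| = 2.4006 km/s.
Circular speed at r₂: v₂ = √(μ/r₂) = 2.5244 km/s.
Transfer-orbit speed at r₂: v_a = √[μ(2/r₂ − 1/a_t)] = 1.1837 km/s.
Second burn Δv₂ = |v₂ − v_a| = 1.3407 km/s.
Total Δv = Δv₁ + Δv₂ = 3.741 km/s.

Δv = 3741 m/s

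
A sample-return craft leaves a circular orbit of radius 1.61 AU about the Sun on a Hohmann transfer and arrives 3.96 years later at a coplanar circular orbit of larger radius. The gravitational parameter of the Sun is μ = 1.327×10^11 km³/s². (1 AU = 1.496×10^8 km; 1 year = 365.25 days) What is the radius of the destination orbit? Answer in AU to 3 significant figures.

r₂ = 6.34 AU

In km: r₁ = 1.61 × 1.496×10^8 = 2.40856×10^8 km.
Transfer time t = 3.96 years × 365.25 × 86400 s = 1.24968096×10^8 s, and t = π√(a_t³/μ).
So a_t = (μ t²/π²)^(1/3) = (1.327×10^11 × (1.24968096×10^8)² / π²)^(1/3) = 5.9437×10^8 km.
Since a_t = (r₁ + r₂)/2, r₂ = 2a_t − r₁ = 2×5.9437×10^8 − 2.40856×10^8 = 9.47884×10^8 km.
In AU: r₂ = 9.47884×10^8 / 1.496×10^8 = 6.34 AU.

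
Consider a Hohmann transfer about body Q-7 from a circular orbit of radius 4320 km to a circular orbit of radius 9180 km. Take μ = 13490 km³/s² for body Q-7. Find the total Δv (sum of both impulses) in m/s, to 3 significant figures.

Δv = 536 m/s

Transfer-ellipse semi-major axis a_t = (r₁ + r₂)/2 = (4320 + 9180)/2 = 6750 km.
Circular speed at r₁: v₁ = √(μ/r₁) = √(13490/4320) = 1.7671 km/s.
Transfer-orbit speed at r₁ (v² = μ(2/r − 1/a)): v_p = √[μ(2/r₁ − 1/a_t)] = 2.0608 km/s.
First burn Δv₁ = |v_p − v₁| = 0.2937 km/s.
At r₂, v₂ = √(μ/r₂) = 1.2122 km/s.
Transfer-orbit speed at r₂: v_a = √[μ(2/r₂ − 1/a_t)] = 0.96978 km/s.
Second burn Δv₂ = |v₂ − v_a| = 0.2424 km/s.
Total Δv = Δv₁ + Δv₂ = 0.5361 km/s.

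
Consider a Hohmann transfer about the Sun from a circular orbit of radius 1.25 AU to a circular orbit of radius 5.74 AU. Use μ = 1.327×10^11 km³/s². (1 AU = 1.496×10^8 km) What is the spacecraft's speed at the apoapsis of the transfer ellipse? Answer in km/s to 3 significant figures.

In km: r₁ = 1.25 × 1.496×10^8 = 1.870×10^8 km; r₂ = 5.74 × 1.496×10^8 = 8.58704×10^8 km.
Transfer-ellipse semi-major axis a_t = (r₁ + r₂)/2 = (1.870×10^8 + 8.58704×10^8)/2 = 5.22852×10^8 km.
At apoapsis, r = 8.58704×10^8 km.
Applying v² = μ(2/r − 1/a_t): v = 7.434 km/s.

v = 7.43 km/s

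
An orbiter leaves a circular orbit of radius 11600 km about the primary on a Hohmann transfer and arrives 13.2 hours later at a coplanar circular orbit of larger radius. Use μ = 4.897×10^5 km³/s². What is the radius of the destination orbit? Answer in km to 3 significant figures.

Transfer time t = 13.2 hours = 47520 s, and t = π√(a_t³/μ).
So a_t = (μ t²/π²)^(1/3) = (4.897×10^5 × (47520)² / π²)^(1/3) = 48209 km.
Since a_t = (r₁ + r₂)/2, r₂ = 2a_t − r₁ = 2×48209 − 11600 = 84818 km.

r₂ = 84800 km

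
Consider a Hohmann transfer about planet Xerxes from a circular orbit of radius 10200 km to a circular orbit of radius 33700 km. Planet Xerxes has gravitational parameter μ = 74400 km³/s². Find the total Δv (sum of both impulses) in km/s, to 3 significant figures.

Δv = 1.12 km/s

Transfer-ellipse semi-major axis a_t = (r₁ + r₂)/2 = (10200 + 33700)/2 = 21950 km.
Circular speed at r₁: v₁ = √(μ/r₁) = √(74400/10200) = 2.70076 km/s.
On the transfer ellipse at r₁, vis-viva gives v_p = √[μ(2/r₁ − 1/a_t)] = 3.34645 km/s.
First burn Δv₁ = |v_p − v₁| = 0.6457 km/s.
Circular speed at r₂: v₂ = √(μ/r₂) = 1.486 km/s.
Transfer-orbit speed at r₂: v_a = √[μ(2/r₂ − 1/a_t)] = 1.013 km/s.
Second burn Δv₂ = |v₂ − v_a| = 0.4730 km/s.
Total Δv = Δv₁ + Δv₂ = 1.119 km/s.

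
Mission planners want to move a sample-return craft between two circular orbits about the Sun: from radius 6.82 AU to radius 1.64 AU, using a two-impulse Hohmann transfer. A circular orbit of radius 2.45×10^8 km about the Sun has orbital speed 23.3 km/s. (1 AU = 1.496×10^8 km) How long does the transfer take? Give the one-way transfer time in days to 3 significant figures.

t = 1590 days

From the circular-orbit relation v² = μ/r at r = 2.45×10^8 km: μ = v²r = (23.3)² × 2.45×10^8 = 1.33008×10^11 km³/s².
In km: r₁ = 6.82 × 1.496×10^8 = 1.020272×10^9 km; r₂ = 1.64 × 1.496×10^8 = 2.45344×10^8 km.
Transfer-ellipse semi-major axis a_t = (r₁ + r₂)/2 = (1.020272×10^9 + 2.45344×10^8)/2 = 6.32808×10^8 km.
Half the transfer-orbit period gives t = π√(a_t³/μ) = 1.371×10^8 s.
Converting: 1.371×10^8 s ÷ 86400 s/day = 1590 days.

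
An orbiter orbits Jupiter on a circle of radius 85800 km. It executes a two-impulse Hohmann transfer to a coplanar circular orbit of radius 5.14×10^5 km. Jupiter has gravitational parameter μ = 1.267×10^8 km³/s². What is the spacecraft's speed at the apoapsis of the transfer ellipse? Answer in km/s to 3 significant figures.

v = 8.40 km/s

Semi-major axis of the transfer orbit: a_t = (85800 + 5.140×10^5)/2 = 2.999×10^5 km.
The apoapsis of the transfer ellipse is at r = 5.140×10^5 km.
Applying v² = μ(2/r − 1/a_t): v = 8.398 km/s.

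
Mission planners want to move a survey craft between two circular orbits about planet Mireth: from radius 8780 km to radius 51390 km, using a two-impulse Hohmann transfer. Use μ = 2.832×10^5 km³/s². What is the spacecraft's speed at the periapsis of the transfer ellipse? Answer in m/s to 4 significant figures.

v = 7423 m/s

Transfer-ellipse semi-major axis a_t = (r₁ + r₂)/2 = (8780 + 51390)/2 = 30085 km.
The periapsis of the transfer ellipse is at r = 8780 km.
From the vis-viva equation, v = √[μ(2/r − 1/a_t)] = 7.423 km/s.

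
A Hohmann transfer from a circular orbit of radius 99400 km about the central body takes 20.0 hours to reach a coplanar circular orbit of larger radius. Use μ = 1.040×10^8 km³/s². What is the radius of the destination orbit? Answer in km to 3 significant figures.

Transfer time t = 20.0 hours = 72000 s, and t = π√(a_t³/μ).
So a_t = (μ t²/π²)^(1/3) = (1.040×10^8 × (72000)² / π²)^(1/3) = 3.7943×10^5 km.
Since a_t = (r₁ + r₂)/2, r₂ = 2a_t − r₁ = 2×3.7943×10^5 − 99400 = 6.5946×10^5 km.

r₂ = 6.59×10^5 km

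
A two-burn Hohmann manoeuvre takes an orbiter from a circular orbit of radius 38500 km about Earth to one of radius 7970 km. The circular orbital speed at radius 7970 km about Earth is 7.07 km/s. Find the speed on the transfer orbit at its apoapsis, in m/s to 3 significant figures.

From the circular-orbit relation v² = μ/r at r = 7970 km: μ = v²r = (7.07)² × 7970 = 3.98380×10^5 km³/s².
The Hohmann ellipse has a_t = (r₁ + r₂)/2 = 23235 km.
At apoapsis, r = 38500 km.
Vis-viva: v = √[μ(2/r − 1/a_t)] = √[3.98380×10^5 × (2/38500 − 1/23235)] = 1.884 km/s.

v = 1880 m/s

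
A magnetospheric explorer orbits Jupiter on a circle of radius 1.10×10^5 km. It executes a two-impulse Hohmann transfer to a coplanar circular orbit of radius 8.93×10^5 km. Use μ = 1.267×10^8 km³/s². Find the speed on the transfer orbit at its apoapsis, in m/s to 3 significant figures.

v = 5580 m/s

The Hohmann ellipse has a_t = (r₁ + r₂)/2 = 5.015×10^5 km.
The apoapsis of the transfer ellipse is at r = 8.930×10^5 km.
Applying v² = μ(2/r − 1/a_t): v = 5.579 km/s.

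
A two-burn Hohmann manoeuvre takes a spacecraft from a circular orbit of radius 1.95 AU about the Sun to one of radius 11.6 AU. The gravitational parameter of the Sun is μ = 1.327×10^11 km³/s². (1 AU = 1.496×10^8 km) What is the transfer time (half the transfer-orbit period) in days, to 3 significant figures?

t = 3220 days

In km: r₁ = 1.95 × 1.496×10^8 = 2.9172×10^8 km; r₂ = 11.6 × 1.496×10^8 = 1.73536×10^9 km.
The Hohmann ellipse has a_t = (r₁ + r₂)/2 = 1.01354×10^9 km.
Half the transfer-orbit period gives t = π√(a_t³/μ) = 2.783×10^8 s.
Converting: 2.783×10^8 s ÷ 86400 s/day = 3220 days.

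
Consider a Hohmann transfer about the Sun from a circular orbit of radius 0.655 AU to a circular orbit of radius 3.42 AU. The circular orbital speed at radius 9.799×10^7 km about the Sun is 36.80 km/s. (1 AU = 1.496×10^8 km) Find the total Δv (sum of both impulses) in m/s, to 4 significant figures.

From the circular-orbit relation v² = μ/r at r = 9.799×10^7 km: μ = v²r = (36.80)² × 9.799×10^7 = 1.32702×10^11 km³/s².
In km: r₁ = 0.655 × 1.496×10^8 = 9.7988×10^7 km; r₂ = 3.42 × 1.496×10^8 = 5.11632×10^8 km.
Transfer-ellipse semi-major axis a_t = (r₁ + r₂)/2 = (9.7988×10^7 + 5.11632×10^8)/2 = 3.0481×10^8 km.
Circular speed at r₁: v₁ = √(μ/r₁) = √(1.32702×10^11/9.7988×10^7) = 36.80 km/s.
Transfer-orbit speed at r₁ (v² = μ(2/r − 1/a)): v_p = √[μ(2/r₁ − 1/a_t)] = 47.68 km/s.
First burn Δv₁ = |v_p − v₁| = 10.88 km/s.
Circular speed at r₂: v₂ = √(μ/r₂) = 16.105 km/s.
Transfer-orbit speed at r₂: v_a = √[μ(2/r₂ − 1/a_t)] = 9.1313 km/s.
Second burn Δv₂ = |v₂ − v_a| = 6.974 km/s.
Δv = Δv₁ + Δv₂ = 10.88 + 6.974 = 17.85 km/s.

Δv = 17850 m/s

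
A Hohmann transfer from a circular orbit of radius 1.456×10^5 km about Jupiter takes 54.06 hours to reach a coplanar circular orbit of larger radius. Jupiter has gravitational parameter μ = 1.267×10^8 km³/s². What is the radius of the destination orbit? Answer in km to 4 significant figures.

Transfer time t = 54.06 hours = 1.94616×10^5 s, and t = π√(a_t³/μ).
So a_t = (μ t²/π²)^(1/3) = (1.267×10^8 × (1.94616×10^5)² / π²)^(1/3) = 7.8634×10^5 km.
Since a_t = (r₁ + r₂)/2, r₂ = 2a_t − r₁ = 2×7.8634×10^5 − 1.456×10^5 = 1.42708×10^6 km.

r₂ = 1.427×10^6 km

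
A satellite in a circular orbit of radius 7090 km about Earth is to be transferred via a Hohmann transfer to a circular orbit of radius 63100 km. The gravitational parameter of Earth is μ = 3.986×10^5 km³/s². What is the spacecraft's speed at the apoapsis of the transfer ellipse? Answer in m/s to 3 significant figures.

The Hohmann ellipse has a_t = (r₁ + r₂)/2 = 35095 km.
The apoapsis of the transfer ellipse is at r = 63100 km.
Vis-viva: v = √[μ(2/r − 1/a_t)] = √[3.986×10^5 × (2/63100 − 1/35095)] = 1.130 km/s.

v = 1130 m/s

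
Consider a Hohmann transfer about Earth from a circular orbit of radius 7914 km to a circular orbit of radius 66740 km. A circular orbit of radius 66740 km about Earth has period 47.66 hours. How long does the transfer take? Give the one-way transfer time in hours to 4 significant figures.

From Kepler's third law T² = 4π²r³/μ at r = 66740 km, T = 47.66 hours = 47.66 × 3600 s = 1.71576×10^5 s: μ = 4π²r³/T² = 3.98662×10^5 km³/s².
The Hohmann ellipse has a_t = (r₁ + r₂)/2 = 37327 km.
Transfer time t = π√(a_t³/μ) = π√((37327)³ / 3.98662×10^5) = 35880 s.
Converting: 35880 s ÷ 3600 s/hour = 9.967 hours.

t = 9.967 hours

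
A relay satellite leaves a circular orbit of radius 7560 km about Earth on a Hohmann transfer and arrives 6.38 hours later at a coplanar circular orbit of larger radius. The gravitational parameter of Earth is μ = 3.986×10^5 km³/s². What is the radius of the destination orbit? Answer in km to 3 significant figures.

Transfer time t = 6.38 hours = 22968 s, and t = π√(a_t³/μ).
So a_t = (μ t²/π²)^(1/3) = (3.986×10^5 × (22968)² / π²)^(1/3) = 27722 km.
Since a_t = (r₁ + r₂)/2, r₂ = 2a_t − r₁ = 2×27722 − 7560 = 47884 km.

r₂ = 47900 km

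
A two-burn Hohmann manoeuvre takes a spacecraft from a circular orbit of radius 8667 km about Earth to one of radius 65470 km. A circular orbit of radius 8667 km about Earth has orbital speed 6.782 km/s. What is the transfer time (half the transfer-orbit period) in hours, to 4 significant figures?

From the circular-orbit relation v² = μ/r at r = 8667 km: μ = v²r = (6.782)² × 8667 = 3.98643×10^5 km³/s².
Semi-major axis of the transfer orbit: a_t = (8667 + 65470)/2 = 37068.5 km.
Half the transfer-orbit period gives t = π√(a_t³/μ) = 35510 s.
Converting: 35510 s ÷ 3600 s/hour = 9.864 hours.

t = 9.864 hours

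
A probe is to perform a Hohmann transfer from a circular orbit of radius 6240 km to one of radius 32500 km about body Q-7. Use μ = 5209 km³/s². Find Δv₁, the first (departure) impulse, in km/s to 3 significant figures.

Δv₁ = 0.270 km/s

Transfer-ellipse semi-major axis a_t = (r₁ + r₂)/2 = (6240 + 32500)/2 = 19370 km.
On the circular orbit at r = 6240 km, v_c = √(μ/r) = 0.91366 km/s.
Vis-viva on the transfer ellipse at r = 6240 km gives v_t = √[μ(2/r − 1/a_t)] = 1.1835 km/s.
Δv₁ = |v_t − v_c| = |1.1835 − 0.91366| = 0.2698 km/s.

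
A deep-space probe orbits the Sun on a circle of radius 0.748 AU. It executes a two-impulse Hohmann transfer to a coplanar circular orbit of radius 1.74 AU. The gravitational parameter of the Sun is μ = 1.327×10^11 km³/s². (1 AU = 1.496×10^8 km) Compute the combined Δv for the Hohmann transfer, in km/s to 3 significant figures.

Δv = 11.4 km/s

In km: r₁ = 0.748 × 1.496×10^8 = 1.119008×10^8 km; r₂ = 1.74 × 1.496×10^8 = 2.60304×10^8 km.
The Hohmann ellipse has a_t = (r₁ + r₂)/2 = 1.861024×10^8 km.
At r₁ the circular-orbit speed is v₁ = √(μ/r₁) = 34.436 km/s.
On the transfer ellipse at r₁, vis-viva equation gives v_p = √[μ(2/r₁ − 1/a_t)] = 40.727 km/s.
First burn Δv₁ = |v_p − v₁| = 6.291 km/s.
At r₂, v₂ = √(μ/r₂) = 22.57850 km/s.
Transfer-orbit speed at r₂: v_a = √[μ(2/r₂ − 1/a_t)] = 17.50796 km/s.
Second burn Δv₂ = |v₂ − v_a| = 5.071 km/s.
Δv = Δv₁ + Δv₂ = 6.291 + 5.071 = 11.36 km/s.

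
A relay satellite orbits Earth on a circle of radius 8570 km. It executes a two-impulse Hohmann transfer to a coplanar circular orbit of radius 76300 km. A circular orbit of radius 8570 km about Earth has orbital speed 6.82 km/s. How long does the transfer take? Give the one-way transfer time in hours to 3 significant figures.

t = 12.1 hours

From the circular-orbit relation v² = μ/r at r = 8570 km: μ = v²r = (6.82)² × 8570 = 3.98611×10^5 km³/s².
The Hohmann ellipse has a_t = (r₁ + r₂)/2 = 42435 km.
Half the transfer-orbit period gives t = π√(a_t³/μ) = 43500 s.
Converting: 43500 s ÷ 3600 s/hour = 12.1 hours.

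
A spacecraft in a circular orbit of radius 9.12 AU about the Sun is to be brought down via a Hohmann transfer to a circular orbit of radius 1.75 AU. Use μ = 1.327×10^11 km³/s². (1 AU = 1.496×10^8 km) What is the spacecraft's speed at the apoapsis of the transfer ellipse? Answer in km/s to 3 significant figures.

v = 5.60 km/s

In km: r₁ = 9.12 × 1.496×10^8 = 1.364352×10^9 km; r₂ = 1.75 × 1.496×10^8 = 2.618×10^8 km.
The Hohmann ellipse has a_t = (r₁ + r₂)/2 = 8.13076×10^8 km.
The apoapsis of the transfer ellipse is at r = 1.364352×10^9 km.
From the vis-viva equation, v = √[μ(2/r − 1/a_t)] = 5.596 km/s.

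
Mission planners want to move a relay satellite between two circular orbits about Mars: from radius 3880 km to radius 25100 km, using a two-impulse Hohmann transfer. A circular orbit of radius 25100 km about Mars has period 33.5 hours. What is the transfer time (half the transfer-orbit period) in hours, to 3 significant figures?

t = 7.35 hours

From Kepler's third law T² = 4π²r³/μ at r = 25100 km, T = 33.5 hours = 33.5 × 3600 s = 1.206×10^5 s: μ = 4π²r³/T² = 42922.6 km³/s².
Semi-major axis of the transfer orbit: a_t = (3880 + 25100)/2 = 14490 km.
Transfer time t = π√(a_t³/μ) = π√((14490)³ / 42922.6) = 26450 s.
Converting: 26450 s ÷ 3600 s/hour = 7.35 hours.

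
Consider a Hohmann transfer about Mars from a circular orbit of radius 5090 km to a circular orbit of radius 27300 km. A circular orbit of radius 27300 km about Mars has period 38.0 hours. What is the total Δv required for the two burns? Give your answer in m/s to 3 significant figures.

From Kepler's third law T² = 4π²r³/μ at r = 27300 km, T = 38.0 hours = 38.0 × 3600 s = 1.368×10^5 s: μ = 4π²r³/T² = 42921.6 km³/s².
Transfer-ellipse semi-major axis a_t = (r₁ + r₂)/2 = (5090 + 27300)/2 = 16195 km.
Circular speed at r₁: v₁ = √(μ/r₁) = √(42921.6/5090) = 2.90388 km/s.
On the transfer ellipse at r₁, v² = μ(2/r − 1/a) gives v_p = √[μ(2/r₁ − 1/a_t)] = 3.77025 km/s.
First burn Δv₁ = |v_p − v₁| = 0.8664 km/s.
Circular speed at r₂: v₂ = √(μ/r₂) = 1.25388 km/s.
Transfer-orbit speed at r₂: v_a = √[μ(2/r₂ − 1/a_t)] = 0.702951 km/s.
Second burn Δv₂ = |v₂ − v_a| = 0.5509 km/s.
Δv = Δv₁ + Δv₂ = 0.8664 + 0.5509 = 1.417 km/s.

Δv = 1420 m/s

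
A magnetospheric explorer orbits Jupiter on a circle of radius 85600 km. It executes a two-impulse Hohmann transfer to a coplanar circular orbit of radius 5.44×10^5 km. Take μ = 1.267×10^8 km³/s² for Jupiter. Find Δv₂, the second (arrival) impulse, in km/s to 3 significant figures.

Δv₂ = 7.30 km/s

Semi-major axis of the transfer orbit: a_t = (85600 + 5.440×10^5)/2 = 3.148×10^5 km.
Circular speed at r = 5.440×10^5 km: v_c = √(μ/r) = 15.261 km/s.
Vis-viva on the transfer ellipse at r = 5.440×10^5 km gives v_t = √[μ(2/r − 1/a_t)] = 7.9581 km/s.
Δv₂ = |v_t − v_c| = |7.9581 − 15.261| = 7.303 km/s.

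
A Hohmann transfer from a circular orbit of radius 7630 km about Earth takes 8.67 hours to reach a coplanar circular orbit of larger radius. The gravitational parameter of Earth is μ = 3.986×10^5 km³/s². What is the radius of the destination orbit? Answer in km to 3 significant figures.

r₂ = 60400 km

Transfer time t = 8.67 hours = 31212 s, and t = π√(a_t³/μ).
So a_t = (μ t²/π²)^(1/3) = (3.986×10^5 × (31212)² / π²)^(1/3) = 34012 km.
Since a_t = (r₁ + r₂)/2, r₂ = 2a_t − r₁ = 2×34012 − 7630 = 60394 km.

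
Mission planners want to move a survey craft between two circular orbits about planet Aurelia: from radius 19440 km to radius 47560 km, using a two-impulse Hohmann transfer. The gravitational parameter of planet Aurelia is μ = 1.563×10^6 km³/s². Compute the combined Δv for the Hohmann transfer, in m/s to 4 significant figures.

Δv = 3083 m/s

Semi-major axis of the transfer orbit: a_t = (19440 + 47560)/2 = 33500 km.
Circular speed at r₁: v₁ = √(μ/r₁) = √(1.563×10^6/19440) = 8.9667 km/s.
On the transfer ellipse at r₁, vis-viva equation gives v_p = √[μ(2/r₁ − 1/a_t)] = 10.684 km/s.
First burn Δv₁ = |v_p − v₁| = 1.717 km/s.
At r₂, v₂ = √(μ/r₂) = 5.733 km/s.
Transfer-orbit speed at r₂: v_a = √[μ(2/r₂ − 1/a_t)] = 4.367 km/s.
Second burn Δv₂ = |v₂ − v_a| = 1.366 km/s.
Δv = Δv₁ + Δv₂ = 1.717 + 1.366 = 3.083 km/s.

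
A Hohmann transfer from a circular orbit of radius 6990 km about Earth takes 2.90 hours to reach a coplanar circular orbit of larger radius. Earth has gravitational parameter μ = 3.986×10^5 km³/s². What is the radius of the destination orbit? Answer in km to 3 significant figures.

r₂ = 25800 km

Transfer time t = 2.90 hours = 10440 s, and t = π√(a_t³/μ).
So a_t = (μ t²/π²)^(1/3) = (3.986×10^5 × (10440)² / π²)^(1/3) = 16389 km.
Since a_t = (r₁ + r₂)/2, r₂ = 2a_t − r₁ = 2×16389 − 6990 = 25788 km.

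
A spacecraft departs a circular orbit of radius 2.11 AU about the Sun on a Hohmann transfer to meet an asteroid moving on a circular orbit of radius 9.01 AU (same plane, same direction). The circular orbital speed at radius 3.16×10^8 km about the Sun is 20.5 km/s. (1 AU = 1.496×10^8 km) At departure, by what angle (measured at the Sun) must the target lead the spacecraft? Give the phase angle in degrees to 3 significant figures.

φ = 92.7°

From the circular-orbit relation v² = μ/r at r = 3.16×10^8 km: μ = v²r = (20.5)² × 3.16×10^8 = 1.32799×10^11 km³/s².
In km: r₁ = 2.11 × 1.496×10^8 = 3.15656×10^8 km; r₂ = 9.01 × 1.496×10^8 = 1.347896×10^9 km.
The Hohmann ellipse has a_t = (r₁ + r₂)/2 = 8.31776×10^8 km.
The half-period of the transfer ellipse is t = π√(a_t³/μ) = 2.068×10^8 s.
The target's mean motion on its circular orbit is ω₂ = √(μ/r₂³) = 7.364×10^-9 rad/s.
Angle swept by the target during transfer: ω₂·t = 1.523 rad = 87.26°.
Arrival is 180° from departure on the ellipse, so φ = 180° − 87.26° = 92.7°.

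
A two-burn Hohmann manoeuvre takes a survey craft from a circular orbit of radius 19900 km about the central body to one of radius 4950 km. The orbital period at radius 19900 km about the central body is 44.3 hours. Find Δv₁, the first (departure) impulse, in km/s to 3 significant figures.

From Kepler's third law T² = 4π²r³/μ at r = 19900 km, T = 44.3 hours = 44.3 × 3600 s = 1.5948×10^5 s: μ = 4π²r³/T² = 12232.3 km³/s².
Transfer-ellipse semi-major axis a_t = (r₁ + r₂)/2 = (19900 + 4950)/2 = 12425 km.
On the circular orbit at r = 19900 km, v_c = √(μ/r) = 0.78402 km/s.
Transfer-orbit speed at the same r (vis-viva, a = a_t): v_t = √[μ(2/r − 1/a_t)] = 0.49486 km/s.
Δv₁ = |v_t − v_c| = |0.49486 − 0.78402| = 0.2892 km/s.

Δv₁ = 0.289 km/s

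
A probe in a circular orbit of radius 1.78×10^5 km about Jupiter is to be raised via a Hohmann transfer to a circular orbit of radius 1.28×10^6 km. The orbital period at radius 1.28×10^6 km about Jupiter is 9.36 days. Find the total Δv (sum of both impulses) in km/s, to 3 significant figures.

From Kepler's third law T² = 4π²r³/μ at r = 1.28×10^6 km, T = 9.36 days = 9.36 × 86400 s = 8.08704×10^5 s: μ = 4π²r³/T² = 1.26593×10^8 km³/s².
The Hohmann ellipse has a_t = (r₁ + r₂)/2 = 7.290×10^5 km.
At r₁ the circular-orbit speed is v₁ = √(μ/r₁) = 26.6683 km/s.
Transfer-orbit speed at r₁ (v² = μ(2/r − 1/a)): v_p = √[μ(2/r₁ − 1/a_t)] = 35.3376 km/s.
First burn Δv₁ = |v_p − v₁| = 8.669 km/s.
At r₂, v₂ = √(μ/r₂) = 9.945 km/s.
Transfer-orbit speed at r₂: v_a = √[μ(2/r₂ − 1/a_t)] = 4.914 km/s.
Second burn Δv₂ = |v₂ − v_a| = 5.031 km/s.
Total Δv = Δv₁ + Δv₂ = 13.70 km/s.

Δv = 13.7 km/s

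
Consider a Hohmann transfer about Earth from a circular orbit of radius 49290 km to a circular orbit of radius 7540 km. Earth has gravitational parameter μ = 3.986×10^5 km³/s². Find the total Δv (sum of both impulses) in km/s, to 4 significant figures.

The Hohmann ellipse has a_t = (r₁ + r₂)/2 = 28415 km.
Circular speed at r₁: v₁ = √(μ/r₁) = √(3.986×10^5/49290) = 2.844 km/s.
Transfer-orbit speed at r₁ (v² = μ(2/r − 1/a)): v_a = √[μ(2/r₁ − 1/a_t)] = 1.465 km/s.
First burn Δv₁ = |v_a − v₁| = 1.379 km/s.
Circular speed at r₂: v₂ = √(μ/r₂) = 7.271 km/s.
Transfer-orbit speed at r₂: v_p = √[μ(2/r₂ − 1/a_t)] = 9.576 km/s.
Second burn Δv₂ = |v₂ − v_p| = 2.305 km/s.
Δv = Δv₁ + Δv₂ = 1.379 + 2.305 = 3.684 km/s.

Δv = 3.684 km/s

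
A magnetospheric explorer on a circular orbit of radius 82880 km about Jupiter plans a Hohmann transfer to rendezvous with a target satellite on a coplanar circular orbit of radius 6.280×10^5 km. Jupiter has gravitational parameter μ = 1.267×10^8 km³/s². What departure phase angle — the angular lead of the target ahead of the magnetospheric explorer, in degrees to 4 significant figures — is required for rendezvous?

φ = 103.4°

Semi-major axis of the transfer orbit: a_t = (82880 + 6.280×10^5)/2 = 3.5544×10^5 km.
Transfer time t = π√(a_t³/μ) = 59140 s.
The target's mean motion on its circular orbit is ω₂ = √(μ/r₂³) = 2.262×10^-5 rad/s.
Angle swept by the target during transfer: ω₂·t = 1.3377 rad = 76.64°.
Arrival is 180° from departure on the ellipse, so φ = 180° − 76.64° = 103.4°.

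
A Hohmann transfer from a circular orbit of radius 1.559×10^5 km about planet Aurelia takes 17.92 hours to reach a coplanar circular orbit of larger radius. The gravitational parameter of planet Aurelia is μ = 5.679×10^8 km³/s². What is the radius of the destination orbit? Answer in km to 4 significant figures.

r₂ = 1.086×10^6 km

Transfer time t = 17.92 hours = 64512 s, and t = π√(a_t³/μ).
So a_t = (μ t²/π²)^(1/3) = (5.679×10^8 × (64512)² / π²)^(1/3) = 6.2099×10^5 km.
Since a_t = (r₁ + r₂)/2, r₂ = 2a_t − r₁ = 2×6.2099×10^5 − 1.559×10^5 = 1.08608×10^6 km.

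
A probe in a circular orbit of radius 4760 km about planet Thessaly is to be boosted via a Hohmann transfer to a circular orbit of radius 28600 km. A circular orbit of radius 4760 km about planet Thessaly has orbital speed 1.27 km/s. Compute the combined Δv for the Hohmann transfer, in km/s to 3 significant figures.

From the circular-orbit relation v² = μ/r at r = 4760 km: μ = v²r = (1.27)² × 4760 = 7677.40 km³/s².
The Hohmann ellipse has a_t = (r₁ + r₂)/2 = 16680 km.
At r₁ the circular-orbit speed is v₁ = √(μ/r₁) = 1.270 km/s.
On the transfer ellipse at r₁, v² = μ(2/r − 1/a) gives v_p = √[μ(2/r₁ − 1/a_t)] = 1.663 km/s.
First burn Δv₁ = |v_p − v₁| = 0.3930 km/s.
At r₂, v₂ = √(μ/r₂) = 0.5181 km/s.
Transfer-orbit speed at r₂: v_a = √[μ(2/r₂ − 1/a_t)] = 0.2768 km/s.
Second burn Δv₂ = |v₂ − v_a| = 0.2413 km/s.
Δv = Δv₁ + Δv₂ = 0.3930 + 0.2413 = 0.6343 km/s.

Δv = 0.634 km/s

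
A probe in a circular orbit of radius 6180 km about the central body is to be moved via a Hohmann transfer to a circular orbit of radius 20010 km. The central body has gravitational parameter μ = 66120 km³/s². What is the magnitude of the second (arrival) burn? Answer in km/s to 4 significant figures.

Transfer-ellipse semi-major axis a_t = (r₁ + r₂)/2 = (6180 + 20010)/2 = 13095 km.
Circular speed at r = 20010 km: v_c = √(μ/r) = 1.818 km/s.
Transfer-orbit speed at the same r (vis-viva, a = a_t): v_t = √[μ(2/r − 1/a_t)] = 1.249 km/s.
Δv₂ = |v_t − v_c| = |1.249 − 1.818| = 0.5690 km/s.

Δv₂ = 0.5690 km/s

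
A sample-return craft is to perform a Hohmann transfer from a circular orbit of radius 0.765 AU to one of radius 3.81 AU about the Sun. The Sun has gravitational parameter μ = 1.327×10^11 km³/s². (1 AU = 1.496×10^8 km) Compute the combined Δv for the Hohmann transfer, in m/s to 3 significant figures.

In km: r₁ = 0.765 × 1.496×10^8 = 1.14444×10^8 km; r₂ = 3.81 × 1.496×10^8 = 5.69976×10^8 km.
Transfer-ellipse semi-major axis a_t = (r₁ + r₂)/2 = (1.14444×10^8 + 5.69976×10^8)/2 = 3.4221×10^8 km.
At r₁ the circular-orbit speed is v₁ = √(μ/r₁) = 34.052 km/s.
On the transfer ellipse at r₁, vis-viva equation gives v_p = √[μ(2/r₁ − 1/a_t)] = 43.946 km/s.
First burn Δv₁ = |v_p − v₁| = 9.894 km/s.
At r₂, v₂ = √(μ/r₂) = 15.25834 km/s.
Transfer-orbit speed at r₂: v_a = √[μ(2/r₂ − 1/a_t)] = 8.823834 km/s.
Second burn Δv₂ = |v₂ − v_a| = 6.435 km/s.
Δv = Δv₁ + Δv₂ = 9.894 + 6.435 = 16.33 km/s.

Δv = 16300 m/s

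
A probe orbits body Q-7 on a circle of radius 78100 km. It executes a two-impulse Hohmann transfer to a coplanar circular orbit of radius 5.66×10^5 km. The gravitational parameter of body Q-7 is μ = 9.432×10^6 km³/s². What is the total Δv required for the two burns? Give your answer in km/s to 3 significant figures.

Semi-major axis of the transfer orbit: a_t = (78100 + 5.660×10^5)/2 = 3.2205×10^5 km.
At r₁ the circular-orbit speed is v₁ = √(μ/r₁) = 10.9895 km/s.
Transfer-orbit speed at r₁ (vis-viva): v_p = √[μ(2/r₁ − 1/a_t)] = 14.5688 km/s.
First burn Δv₁ = |v_p − v₁| = 3.579 km/s.
At r₂, v₂ = √(μ/r₂) = 4.082 km/s.
Transfer-orbit speed at r₂: v_a = √[μ(2/r₂ − 1/a_t)] = 2.010 km/s.
Second burn Δv₂ = |v₂ − v_a| = 2.072 km/s.
Δv = Δv₁ + Δv₂ = 3.579 + 2.072 = 5.651 km/s.

Δv = 5.65 km/s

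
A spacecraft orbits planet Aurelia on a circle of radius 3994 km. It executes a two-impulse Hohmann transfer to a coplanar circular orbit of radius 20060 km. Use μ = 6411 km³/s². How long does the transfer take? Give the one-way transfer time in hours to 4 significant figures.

The Hohmann ellipse has a_t = (r₁ + r₂)/2 = 12027 km.
By Kepler's third law the transfer-orbit period is T = 2π√(a_t³/μ), so t = T/2 = 51752 s.
Converting: 51752 s ÷ 3600 s/hour = 14.38 hours.

t = 14.38 hours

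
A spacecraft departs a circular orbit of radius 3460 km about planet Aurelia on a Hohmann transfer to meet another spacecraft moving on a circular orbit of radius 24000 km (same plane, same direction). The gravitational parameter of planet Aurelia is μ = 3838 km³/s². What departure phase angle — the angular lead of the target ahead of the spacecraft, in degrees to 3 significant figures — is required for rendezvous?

The Hohmann ellipse has a_t = (r₁ + r₂)/2 = 13730 km.
Transfer time t = π√(a_t³/μ) = 81584 s.
Target angular speed ω₂ = √(μ/r₂³) = 1.6662×10^-5 rad/s.
Angle swept by the target during transfer: ω₂·t = 1.3594 rad = 77.89°.
Arrival is 180° from departure on the ellipse, so φ = 180° − 77.89° = 102°.

φ = 102°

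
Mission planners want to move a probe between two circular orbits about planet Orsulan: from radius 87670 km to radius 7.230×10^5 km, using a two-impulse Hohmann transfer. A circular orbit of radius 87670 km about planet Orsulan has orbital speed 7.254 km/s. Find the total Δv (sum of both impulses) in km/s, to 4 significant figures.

Δv = 3.785 km/s

From the circular-orbit relation v² = μ/r at r = 87670 km: μ = v²r = (7.254)² × 87670 = 4.61324×10^6 km³/s².
Transfer-ellipse semi-major axis a_t = (r₁ + r₂)/2 = (87670 + 7.230×10^5)/2 = 4.05335×10^5 km.
Circular speed at r₁: v₁ = √(μ/r₁) = √(4.61324×10^6/87670) = 7.254 km/s.
On the transfer ellipse at r₁, vis-viva equation gives v_p = √[μ(2/r₁ − 1/a_t)] = 9.688 km/s.
First burn Δv₁ = |v_p − v₁| = 2.434 km/s.
At r₂, v₂ = √(μ/r₂) = 2.526 km/s.
Transfer-orbit speed at r₂: v_a = √[μ(2/r₂ − 1/a_t)] = 1.175 km/s.
Second burn Δv₂ = |v₂ − v_a| = 1.351 km/s.
Total Δv = Δv₁ + Δv₂ = 3.785 km/s.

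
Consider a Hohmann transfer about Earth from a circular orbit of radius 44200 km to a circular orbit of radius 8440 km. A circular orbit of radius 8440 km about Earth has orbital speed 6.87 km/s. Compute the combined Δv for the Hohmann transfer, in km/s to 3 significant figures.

From the circular-orbit relation v² = μ/r at r = 8440 km: μ = v²r = (6.87)² × 8440 = 3.98342×10^5 km³/s².
The Hohmann ellipse has a_t = (r₁ + r₂)/2 = 26320 km.
At r₁ the circular-orbit speed is v₁ = √(μ/r₁) = 3.002 km/s.
On the transfer ellipse at r₁, vis-viva equation gives v_a = √[μ(2/r₁ − 1/a_t)] = 1.700 km/s.
First burn Δv₁ = |v_a − v₁| = 1.302 km/s.
Circular speed at r₂: v₂ = √(μ/r₂) = 6.870 km/s.
Transfer-orbit speed at r₂: v_p = √[μ(2/r₂ − 1/a_t)] = 8.903 km/s.
Second burn Δv₂ = |v₂ − v_p| = 2.033 km/s.
Total Δv = Δv₁ + Δv₂ = 3.335 km/s.

Δv = 3.33 km/s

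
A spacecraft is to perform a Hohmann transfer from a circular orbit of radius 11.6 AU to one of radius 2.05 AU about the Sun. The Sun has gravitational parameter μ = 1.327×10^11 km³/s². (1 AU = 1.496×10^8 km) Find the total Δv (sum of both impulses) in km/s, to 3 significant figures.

In km: r₁ = 11.6 × 1.496×10^8 = 1.73536×10^9 km; r₂ = 2.05 × 1.496×10^8 = 3.0668×10^8 km.
The Hohmann ellipse has a_t = (r₁ + r₂)/2 = 1.02102×10^9 km.
Circular speed at r₁: v₁ = √(μ/r₁) = √(1.327×10^11/1.73536×10^9) = 8.745 km/s.
On the transfer ellipse at r₁, vis-viva equation gives v_a = √[μ(2/r₁ − 1/a_t)] = 4.793 km/s.
First burn Δv₁ = |v_a − v₁| = 3.952 km/s.
Circular speed at r₂: v₂ = √(μ/r₂) = 20.8014 km/s.
Transfer-orbit speed at r₂: v_p = √[μ(2/r₂ − 1/a_t)] = 27.1188 km/s.
Second burn Δv₂ = |v₂ − v_p| = 6.317 km/s.
Δv = Δv₁ + Δv₂ = 3.952 + 6.317 = 10.27 km/s.

Δv = 10.3 km/s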